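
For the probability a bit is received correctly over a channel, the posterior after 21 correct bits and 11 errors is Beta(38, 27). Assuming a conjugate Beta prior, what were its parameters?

Under Beta–binomial conjugacy the posterior parameters are (a+s, b+f).
So a = 38 − 21 = 17 and b = 27 − 11 = 16.

Beta(17, 16)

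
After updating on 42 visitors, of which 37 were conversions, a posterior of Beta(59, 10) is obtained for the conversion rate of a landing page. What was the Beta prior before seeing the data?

Beta is conjugate to the binomial likelihood: posterior = Beta(a+s, b+f).
So a = 59 − 37 = 22 and b = 10 − 5 = 5.

Beta(22, 5)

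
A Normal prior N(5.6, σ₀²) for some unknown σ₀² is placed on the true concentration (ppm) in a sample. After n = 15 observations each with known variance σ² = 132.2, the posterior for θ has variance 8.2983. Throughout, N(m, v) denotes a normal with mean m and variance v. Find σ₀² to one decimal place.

σ₀² = 142.0

For the Normal–Normal model with known σ², precisions add: τ_n = τ₀ + n/σ².
So 1/σ₀² = 1/8.2983 − 15/132.2 = 0.120507 − 0.113464 = 0.007043.
Hence σ₀² = 1/0.007043 ≈ 142.0.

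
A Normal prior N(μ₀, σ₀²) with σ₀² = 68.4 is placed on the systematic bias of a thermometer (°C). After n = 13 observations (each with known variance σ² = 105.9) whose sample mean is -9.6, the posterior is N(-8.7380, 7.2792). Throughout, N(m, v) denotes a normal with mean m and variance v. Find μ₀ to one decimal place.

With known observation variance, the Normal–Normal posterior has precision τ_n = τ₀ + n/σ² and mean μ_n = (τ₀μ₀ + (n/σ²)x̄)/τ_n.
Here τ₀ = 1/68.4 = 0.014620 and τ_data = 13/105.9 = 0.122757, so τ_n = 0.137377.
Rearranging for μ₀: μ₀ = (μ_n·τ_n − τ_data·x̄)/τ₀ = (-8.7380·0.137377 − 0.122757·-9.6) / 0.014620 = -0.021933/0.014620 ≈ -1.5.

μ₀ = -1.5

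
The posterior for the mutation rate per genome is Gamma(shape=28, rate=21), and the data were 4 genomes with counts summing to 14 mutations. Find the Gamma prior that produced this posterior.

Gamma(shape=14, rate=17)

A Gamma(α, β) prior (rate parametrization) on a Poisson rate with n observations summing to S gives posterior Gamma(α+S, β+n).
So α = 28 − 14 = 14 and β = 21 − 4 = 17.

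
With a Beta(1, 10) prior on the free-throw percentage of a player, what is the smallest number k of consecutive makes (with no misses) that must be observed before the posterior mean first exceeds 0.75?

k = 30

After k makes and 0 misses the posterior is Beta(1+k, 10), with mean (1+k)/(1+10+k).
Set (1+k)/(11+k) > 0.75 and solve: k > (0.75·11 − 1)/(1 − 0.75) = 29.000.
The smallest integer exceeding 29.000 is 30, and checking k=30: (31)/(41) = 0.7561 > 0.75.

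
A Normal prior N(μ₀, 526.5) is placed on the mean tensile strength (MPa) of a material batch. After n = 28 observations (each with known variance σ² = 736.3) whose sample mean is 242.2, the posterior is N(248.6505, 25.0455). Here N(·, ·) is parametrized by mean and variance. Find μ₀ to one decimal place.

μ₀ = 377.8

With known observation variance, the Normal–Normal posterior has precision τ_n = τ₀ + n/σ² and mean μ_n = (τ₀μ₀ + (n/σ²)x̄)/τ_n.
Here τ₀ = 1/526.5 = 0.001899 and τ_data = 28/736.3 = 0.038028, so τ_n = 0.039927.
Rearranging for μ₀: μ₀ = (μ_n·τ_n − τ_data·x̄)/τ₀ = (248.6505·0.039927 − 0.038028·242.2) / 0.001899 = 0.717487/0.001899 ≈ 377.8.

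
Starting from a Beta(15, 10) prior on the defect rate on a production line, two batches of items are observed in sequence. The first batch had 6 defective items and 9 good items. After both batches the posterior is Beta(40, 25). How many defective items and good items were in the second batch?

Sequential conjugate updates are equivalent to a single update on the pooled data, so total successes = posterior α − prior α and total failures = posterior β − prior β.
Total across both batches: 40−15=25 defective items, 25−10=15 good items.
Subtract the first batch: 25−6=19 defective items and 15−9=6 good items.

19 defective items and 6 good items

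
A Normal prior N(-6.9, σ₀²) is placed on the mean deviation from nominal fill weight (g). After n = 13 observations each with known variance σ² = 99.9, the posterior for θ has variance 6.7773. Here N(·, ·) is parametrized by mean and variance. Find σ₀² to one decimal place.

Posterior precision equals prior precision plus data precision: 1/σ_n² = 1/σ₀² + n/σ².
So 1/σ₀² = 1/6.7773 − 13/99.9 = 0.147551 − 0.130130 = 0.017421.
Hence σ₀² = 1/0.017421 ≈ 57.4.

σ₀² = 57.4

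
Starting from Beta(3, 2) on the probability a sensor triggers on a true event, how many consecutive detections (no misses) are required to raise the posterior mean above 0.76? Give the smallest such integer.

k = 4

After k detections and 0 misses the posterior is Beta(3+k, 2), with mean (3+k)/(3+2+k).
Set (3+k)/(5+k) > 0.76 and solve: k > (0.76·5 − 3)/(1 − 0.76) = 3.333.
The smallest integer exceeding 3.333 is 4.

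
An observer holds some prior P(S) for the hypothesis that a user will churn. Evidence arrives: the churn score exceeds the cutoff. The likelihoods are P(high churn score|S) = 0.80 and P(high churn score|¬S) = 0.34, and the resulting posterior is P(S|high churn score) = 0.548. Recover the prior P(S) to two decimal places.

P(S) = 0.34

Bayes' rule in odds form gives O(S|E) = O(S)·[P(E|S)/P(E|¬S)], hence O(S) = O(S|E)/LR.
Posterior odds = 0.548/(1−0.548) = 1.2124. LR = 0.80/0.34 = 2.3529.
Prior odds = 1.2124/2.3529 = 0.5153, so P(S) = 0.5153/(1+0.5153) ≈ 0.34.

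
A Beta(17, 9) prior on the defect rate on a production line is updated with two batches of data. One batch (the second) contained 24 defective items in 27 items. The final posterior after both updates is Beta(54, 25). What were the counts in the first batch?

13 defective items and 13 good items

Because Beta–binomial updating is additive in the counts, the combined data contributed (α_post−α_prior, β_post−β_prior) successes and failures.
Total across both batches: 54−17=37 defective items, 25−9=16 good items.
Subtract the second batch: 37−24=13 defective items and 16−3=13 good items.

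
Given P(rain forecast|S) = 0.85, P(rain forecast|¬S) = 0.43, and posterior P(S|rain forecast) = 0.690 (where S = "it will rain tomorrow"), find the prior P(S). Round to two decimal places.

Bayes' rule in odds form gives O(S|E) = O(S)·[P(E|S)/P(E|¬S)], hence O(S) = O(S|E)/LR.
Posterior odds = 0.690/(1−0.690) = 2.2258. LR = 0.85/0.43 = 1.9767.
Prior odds = 2.2258/1.9767 = 1.1260, so P(S) = 1.1260/(1+1.1260) ≈ 0.53.

P(S) = 0.53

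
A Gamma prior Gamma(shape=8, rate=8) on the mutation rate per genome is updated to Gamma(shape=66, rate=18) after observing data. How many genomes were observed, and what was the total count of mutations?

n = 10 genomes with total 58 mutations

A Gamma(α, β) prior (rate parametrization) on a Poisson rate with n observations summing to S gives posterior Gamma(α+S, β+n).
Matching: Σxᵢ = 66 − 8 = 58 and n = 18 − 8 = 10.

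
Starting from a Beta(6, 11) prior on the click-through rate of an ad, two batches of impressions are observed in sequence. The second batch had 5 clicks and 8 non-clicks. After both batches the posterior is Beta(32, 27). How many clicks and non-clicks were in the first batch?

21 clicks and 8 non-clicks

Because Beta–binomial updating is additive in the counts, the combined data contributed (α_post−α_prior, β_post−β_prior) successes and failures.
Total across both batches: 32−6=26 clicks, 27−11=16 non-clicks.
Subtract the second batch: 26−5=21 clicks and 16−8=8 non-clicks.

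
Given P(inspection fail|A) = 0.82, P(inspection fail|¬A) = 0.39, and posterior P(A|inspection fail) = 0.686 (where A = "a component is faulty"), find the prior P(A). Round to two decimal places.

Bayes' rule in odds form gives O(A|E) = O(A)·[P(E|A)/P(E|¬A)], hence O(A) = O(A|E)/LR.
Posterior odds = 0.686/(1−0.686) = 2.1847. LR = 0.82/0.39 = 2.1026.
Prior odds = 2.1847/2.1026 = 1.0390, so P(A) = 1.0390/(1+1.0390) ≈ 0.51.

P(A) = 0.51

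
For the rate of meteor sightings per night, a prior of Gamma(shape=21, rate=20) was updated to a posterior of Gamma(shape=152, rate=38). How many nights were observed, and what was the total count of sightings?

n = 18 nights with total 131 sightings

Gamma–Poisson conjugacy: posterior shape = α + Σxᵢ, posterior rate = β + n.
Matching: Σxᵢ = 152 − 21 = 131 and n = 38 − 20 = 18.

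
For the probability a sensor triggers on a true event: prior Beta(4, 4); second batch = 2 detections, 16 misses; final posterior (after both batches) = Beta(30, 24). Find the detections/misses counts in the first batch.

24 detections and 4 misses

Because Beta–binomial updating is additive in the counts, the combined data contributed (α_post−α_prior, β_post−β_prior) successes and failures.
Total across both batches: 30−4=26 detections, 24−4=20 misses.
Subtract the second batch: 26−2=24 detections and 20−16=4 misses.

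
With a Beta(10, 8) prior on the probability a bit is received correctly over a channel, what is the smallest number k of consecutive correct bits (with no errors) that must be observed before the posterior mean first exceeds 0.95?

k = 143

After k correct bits and 0 errors the posterior is Beta(10+k, 8), with mean (10+k)/(10+8+k).
Set (10+k)/(18+k) > 0.95 and solve: k > (0.95·18 − 10)/(1 − 0.95) = 142.000.
The smallest integer exceeding 142.000 is 143, and checking k=143: (153)/(161) = 0.9503 > 0.95.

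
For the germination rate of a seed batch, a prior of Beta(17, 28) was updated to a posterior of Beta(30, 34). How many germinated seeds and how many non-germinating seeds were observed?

13 germinated seeds and 6 non-germinating seeds

A Beta(α, β) prior with s successes and f failures in binomial data gives a Beta(α+s, β+f) posterior.
So s = 30 − 17 = 13 and f = 34 − 28 = 6.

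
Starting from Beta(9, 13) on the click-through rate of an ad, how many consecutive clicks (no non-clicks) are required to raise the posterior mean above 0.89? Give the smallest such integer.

k = 97

After k clicks and 0 non-clicks the posterior is Beta(9+k, 13), with mean (9+k)/(9+13+k).
Set (9+k)/(22+k) > 0.89 and solve: k > (0.89·22 − 9)/(1 − 0.89) = 96.182.
The smallest integer exceeding 96.182 is 97, and checking k=97: (106)/(119) = 0.8908 > 0.89.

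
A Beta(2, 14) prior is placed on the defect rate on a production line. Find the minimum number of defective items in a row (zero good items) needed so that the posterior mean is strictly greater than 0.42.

After k defective items and 0 good items the posterior is Beta(2+k, 14), with mean (2+k)/(2+14+k).
Set (2+k)/(16+k) > 0.42 and solve: k > (0.42·16 − 2)/(1 − 0.42) = 8.138.
The smallest integer exceeding 8.138 is 9.

k = 9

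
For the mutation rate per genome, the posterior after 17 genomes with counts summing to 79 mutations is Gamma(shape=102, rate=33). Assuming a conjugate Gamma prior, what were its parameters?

Gamma(shape=23, rate=16)

Gamma–Poisson conjugacy: posterior shape = α + Σxᵢ, posterior rate = β + n.
So α = 102 − 79 = 23 and β = 33 − 17 = 16.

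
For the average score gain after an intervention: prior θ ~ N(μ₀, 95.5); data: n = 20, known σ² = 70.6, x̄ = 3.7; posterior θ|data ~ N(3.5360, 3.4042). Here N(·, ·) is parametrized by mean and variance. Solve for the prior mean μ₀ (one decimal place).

With known observation variance, the Normal–Normal posterior has precision τ_n = τ₀ + n/σ² and mean μ_n = (τ₀μ₀ + (n/σ²)x̄)/τ_n.
Here τ₀ = 1/95.5 = 0.010471 and τ_data = 20/70.6 = 0.283286, so τ_n = 0.293757.
Rearranging for μ₀: μ₀ = (μ_n·τ_n − τ_data·x̄)/τ₀ = (3.5360·0.293757 − 0.283286·3.7) / 0.010471 = -0.009433/0.010471 ≈ -0.9.

μ₀ = -0.9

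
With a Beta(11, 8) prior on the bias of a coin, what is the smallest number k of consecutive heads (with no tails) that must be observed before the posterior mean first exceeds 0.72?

k = 10

After k heads and 0 tails the posterior is Beta(11+k, 8), with mean (11+k)/(11+8+k).
Set (11+k)/(19+k) > 0.72 and solve: k > (0.72·19 − 11)/(1 − 0.72) = 9.571.
The smallest integer exceeding 9.571 is 10.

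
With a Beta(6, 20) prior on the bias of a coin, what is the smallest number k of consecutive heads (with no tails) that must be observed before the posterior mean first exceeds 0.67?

After k heads and 0 tails the posterior is Beta(6+k, 20), with mean (6+k)/(6+20+k).
Set (6+k)/(26+k) > 0.67 and solve: k > (0.67·26 − 6)/(1 − 0.67) = 34.606.
The smallest integer exceeding 34.606 is 35.

k = 35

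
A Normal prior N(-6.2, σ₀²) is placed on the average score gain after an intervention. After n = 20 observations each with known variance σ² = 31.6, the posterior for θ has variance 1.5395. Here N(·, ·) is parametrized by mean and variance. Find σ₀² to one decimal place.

Posterior precision equals prior precision plus data precision: 1/σ_n² = 1/σ₀² + n/σ².
So 1/σ₀² = 1/1.5395 − 20/31.6 = 0.649562 − 0.632911 = 0.016651.
Hence σ₀² = 1/0.016651 ≈ 60.1.

σ₀² = 60.1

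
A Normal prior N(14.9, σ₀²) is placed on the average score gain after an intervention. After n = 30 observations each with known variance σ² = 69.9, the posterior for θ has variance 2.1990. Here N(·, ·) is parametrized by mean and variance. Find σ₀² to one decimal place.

σ₀² = 39.1

For the Normal–Normal model with known σ², precisions add: τ_n = τ₀ + n/σ².
So 1/σ₀² = 1/2.1990 − 30/69.9 = 0.454752 − 0.429185 = 0.025567.
Hence σ₀² = 1/0.025567 ≈ 39.1.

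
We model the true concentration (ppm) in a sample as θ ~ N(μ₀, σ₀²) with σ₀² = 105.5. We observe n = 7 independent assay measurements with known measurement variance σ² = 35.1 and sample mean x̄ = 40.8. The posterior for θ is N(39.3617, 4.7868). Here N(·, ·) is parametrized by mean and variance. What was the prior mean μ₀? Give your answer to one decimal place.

The posterior mean is a precision-weighted average: μ_n = (τ₀μ₀ + τ_data·x̄)/(τ₀+τ_data), with τ₀=1/σ₀² and τ_data=n/σ².
Here τ₀ = 1/105.5 = 0.009479 and τ_data = 7/35.1 = 0.199430, so τ_n = 0.208909.
Rearranging for μ₀: μ₀ = (μ_n·τ_n − τ_data·x̄)/τ₀ = (39.3617·0.208909 − 0.199430·40.8) / 0.009479 = 0.086269/0.009479 ≈ 9.1.

μ₀ = 9.1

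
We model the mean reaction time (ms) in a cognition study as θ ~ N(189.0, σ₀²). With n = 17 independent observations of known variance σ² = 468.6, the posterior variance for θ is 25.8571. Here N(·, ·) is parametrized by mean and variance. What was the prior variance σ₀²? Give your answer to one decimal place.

σ₀² = 417.4

Posterior precision equals prior precision plus data precision: 1/σ_n² = 1/σ₀² + n/σ².
So 1/σ₀² = 1/25.8571 − 17/468.6 = 0.038674 − 0.036278 = 0.002396.
Hence σ₀² = 1/0.002396 ≈ 417.4.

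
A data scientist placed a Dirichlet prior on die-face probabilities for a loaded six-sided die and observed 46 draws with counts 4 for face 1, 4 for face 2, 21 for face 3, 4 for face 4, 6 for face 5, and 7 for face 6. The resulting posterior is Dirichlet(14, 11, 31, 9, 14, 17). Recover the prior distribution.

Dirichlet(10, 7, 10, 5, 8, 10)

For a Dirichlet(α) prior with multinomial counts c, the posterior is Dirichlet(α + c) componentwise.
Subtract each count from the matching posterior parameter: 14−4=10, 11−4=7, 31−21=10, 9−4=5, 14−6=8, 17−7=10.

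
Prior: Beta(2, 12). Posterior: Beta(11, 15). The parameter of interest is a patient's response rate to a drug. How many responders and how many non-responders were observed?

9 responders and 3 non-responders

Under Beta–binomial conjugacy the posterior parameters are (α+s, β+f).
So s = 11 − 2 = 9 and f = 15 − 12 = 3.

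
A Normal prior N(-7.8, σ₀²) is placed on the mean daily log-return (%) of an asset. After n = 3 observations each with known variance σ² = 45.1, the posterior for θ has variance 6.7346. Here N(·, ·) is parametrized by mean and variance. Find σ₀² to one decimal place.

σ₀² = 12.2

Posterior precision equals prior precision plus data precision: 1/σ_n² = 1/σ₀² + n/σ².
So 1/σ₀² = 1/6.7346 − 3/45.1 = 0.148487 − 0.066519 = 0.081968.
Hence σ₀² = 1/0.081968 ≈ 12.2.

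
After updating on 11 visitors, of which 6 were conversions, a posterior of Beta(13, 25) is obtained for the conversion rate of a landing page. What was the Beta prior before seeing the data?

A Beta(α, β) prior with s successes and f failures in binomial data gives a Beta(α+s, β+f) posterior.
Subtract the data counts: 13−6=7, 25−5=20.

Beta(7, 20)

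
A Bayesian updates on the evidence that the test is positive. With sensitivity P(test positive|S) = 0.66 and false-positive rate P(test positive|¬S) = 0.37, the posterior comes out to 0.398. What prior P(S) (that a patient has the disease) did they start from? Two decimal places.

Bayes' rule in odds form gives O(S|E) = O(S)·[P(E|S)/P(E|¬S)], hence O(S) = O(S|E)/LR.
Posterior odds = 0.398/(1−0.398) = 0.6611. LR = 0.66/0.37 = 1.7838.
Prior odds = 0.6611/1.7838 = 0.3706, so P(S) = 0.3706/(1+0.3706) ≈ 0.27.

P(S) = 0.27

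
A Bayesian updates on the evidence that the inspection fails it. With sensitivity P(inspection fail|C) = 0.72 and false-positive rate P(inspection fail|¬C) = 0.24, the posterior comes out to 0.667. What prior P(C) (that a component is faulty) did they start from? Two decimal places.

P(C) = 0.40

Bayes' rule in odds form gives O(C|E) = O(C)·[P(E|C)/P(E|¬C)], hence O(C) = O(C|E)/LR.
Posterior odds = 0.667/(1−0.667) = 2.0030. LR = 0.72/0.24 = 3.0000.
Prior odds = 2.0030/3.0000 = 0.6677, so P(C) = 0.6677/(1+0.6677) ≈ 0.40.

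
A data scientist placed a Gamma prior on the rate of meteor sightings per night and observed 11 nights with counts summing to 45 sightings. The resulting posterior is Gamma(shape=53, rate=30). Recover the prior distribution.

Gamma(shape=8, rate=19)

Gamma–Poisson conjugacy: posterior shape = α + Σxᵢ, posterior rate = β + n.
So α = 53 − 45 = 8 and β = 30 − 11 = 19.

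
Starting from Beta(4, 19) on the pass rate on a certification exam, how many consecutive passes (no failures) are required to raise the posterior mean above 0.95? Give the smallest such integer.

After k passes and 0 failures the posterior is Beta(4+k, 19), with mean (4+k)/(4+19+k).
Set (4+k)/(23+k) > 0.95 and solve: k > (0.95·23 − 4)/(1 − 0.95) = 357.000.
The smallest integer exceeding 357.000 is 358.

k = 358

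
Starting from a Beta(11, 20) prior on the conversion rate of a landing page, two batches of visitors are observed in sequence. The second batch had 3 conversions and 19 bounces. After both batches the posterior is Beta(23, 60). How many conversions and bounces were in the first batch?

9 conversions and 21 bounces

Sequential conjugate updates are equivalent to a single update on the pooled data, so total successes = posterior α − prior α and total failures = posterior β − prior β.
Total across both batches: 23−11=12 conversions, 60−20=40 bounces.
Subtract the second batch: 12−3=9 conversions and 40−19=21 bounces.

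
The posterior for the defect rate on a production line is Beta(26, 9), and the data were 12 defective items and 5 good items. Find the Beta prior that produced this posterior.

A Beta(α, β) prior with s successes and f failures in binomial data gives a Beta(α+s, β+f) posterior.
So α = 26 − 12 = 14 and β = 9 − 5 = 4.

Beta(14, 4)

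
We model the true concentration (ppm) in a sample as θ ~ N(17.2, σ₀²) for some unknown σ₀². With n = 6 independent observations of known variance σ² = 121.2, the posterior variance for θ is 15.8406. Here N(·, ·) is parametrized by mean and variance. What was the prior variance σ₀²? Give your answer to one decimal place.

σ₀² = 73.4

Posterior precision equals prior precision plus data precision: 1/σ_n² = 1/σ₀² + n/σ².
So 1/σ₀² = 1/15.8406 − 6/121.2 = 0.063129 − 0.049505 = 0.013624.
Hence σ₀² = 1/0.013624 ≈ 73.4.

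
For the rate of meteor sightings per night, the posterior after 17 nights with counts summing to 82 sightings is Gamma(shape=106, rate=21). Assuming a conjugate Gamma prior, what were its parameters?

Gamma–Poisson conjugacy: posterior shape = α + Σxᵢ, posterior rate = β + n.
So α = 106 − 82 = 24 and β = 21 − 17 = 4.

Gamma(shape=24, rate=4)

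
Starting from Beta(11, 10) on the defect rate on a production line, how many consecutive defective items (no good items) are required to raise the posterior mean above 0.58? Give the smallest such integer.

k = 3

After k defective items and 0 good items the posterior is Beta(11+k, 10), with mean (11+k)/(11+10+k).
Set (11+k)/(21+k) > 0.58 and solve: k > (0.58·21 − 11)/(1 − 0.58) = 2.810.
The smallest integer exceeding 2.810 is 3.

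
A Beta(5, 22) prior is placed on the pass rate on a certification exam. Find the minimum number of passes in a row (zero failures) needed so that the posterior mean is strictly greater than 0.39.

After k passes and 0 failures the posterior is Beta(5+k, 22), with mean (5+k)/(5+22+k).
Set (5+k)/(27+k) > 0.39 and solve: k > (0.39·27 − 5)/(1 − 0.39) = 9.066.
The smallest integer exceeding 9.066 is 10, and checking k=10: (15)/(37) = 0.4054 > 0.39.

k = 10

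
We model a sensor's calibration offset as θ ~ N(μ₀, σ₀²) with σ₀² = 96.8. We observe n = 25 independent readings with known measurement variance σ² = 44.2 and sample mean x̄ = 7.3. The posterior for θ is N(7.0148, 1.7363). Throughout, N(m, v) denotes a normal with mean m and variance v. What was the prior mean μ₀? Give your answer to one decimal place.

μ₀ = -8.6

With known observation variance, the Normal–Normal posterior has precision τ_n = τ₀ + n/σ² and mean μ_n = (τ₀μ₀ + (n/σ²)x̄)/τ_n.
Here τ₀ = 1/96.8 = 0.010331 and τ_data = 25/44.2 = 0.565611, so τ_n = 0.575942.
Rearranging for μ₀: μ₀ = (μ_n·τ_n − τ_data·x̄)/τ₀ = (7.0148·0.575942 − 0.565611·7.3) / 0.010331 = -0.088842/0.010331 ≈ -8.6.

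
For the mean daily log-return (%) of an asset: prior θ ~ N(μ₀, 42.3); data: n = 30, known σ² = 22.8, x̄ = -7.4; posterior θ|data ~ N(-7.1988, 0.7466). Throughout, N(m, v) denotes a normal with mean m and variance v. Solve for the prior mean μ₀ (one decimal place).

The posterior mean is a precision-weighted average: μ_n = (τ₀μ₀ + τ_data·x̄)/(τ₀+τ_data), with τ₀=1/σ₀² and τ_data=n/σ².
Here τ₀ = 1/42.3 = 0.023641 and τ_data = 30/22.8 = 1.315789, so τ_n = 1.339430.
Rearranging for μ₀: μ₀ = (μ_n·τ_n − τ_data·x̄)/τ₀ = (-7.1988·1.339430 − 1.315789·-7.4) / 0.023641 = 0.094550/0.023641 ≈ 4.0.

μ₀ = 4.0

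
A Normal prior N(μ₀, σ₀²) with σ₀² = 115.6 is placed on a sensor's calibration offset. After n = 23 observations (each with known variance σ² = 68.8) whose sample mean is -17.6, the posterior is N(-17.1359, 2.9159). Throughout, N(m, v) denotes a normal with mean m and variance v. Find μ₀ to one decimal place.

With known observation variance, the Normal–Normal posterior has precision τ_n = τ₀ + n/σ² and mean μ_n = (τ₀μ₀ + (n/σ²)x̄)/τ_n.
Here τ₀ = 1/115.6 = 0.008651 and τ_data = 23/68.8 = 0.334302, so τ_n = 0.342953.
Rearranging for μ₀: μ₀ = (μ_n·τ_n − τ_data·x̄)/τ₀ = (-17.1359·0.342953 − 0.334302·-17.6) / 0.008651 = 0.006907/0.008651 ≈ 0.8.

μ₀ = 0.8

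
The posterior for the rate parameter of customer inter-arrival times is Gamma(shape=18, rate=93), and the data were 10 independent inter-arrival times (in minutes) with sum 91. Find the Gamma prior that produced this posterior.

Gamma(shape=8, rate=2)

For an exponential likelihood with a Gamma(α, β) prior on the rate, n observations with total T give posterior Gamma(α+n, β+T).
So α = 18 − 10 = 8 and β = 93 − 91 = 2.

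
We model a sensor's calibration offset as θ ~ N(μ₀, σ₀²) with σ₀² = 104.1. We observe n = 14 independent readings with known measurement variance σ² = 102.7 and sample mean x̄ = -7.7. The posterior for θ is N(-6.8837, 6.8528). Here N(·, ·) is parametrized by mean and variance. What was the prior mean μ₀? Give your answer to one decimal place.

μ₀ = 4.7

With known observation variance, the Normal–Normal posterior has precision τ_n = τ₀ + n/σ² and mean μ_n = (τ₀μ₀ + (n/σ²)x̄)/τ_n.
Here τ₀ = 1/104.1 = 0.009606 and τ_data = 14/102.7 = 0.136319, so τ_n = 0.145925.
Rearranging for μ₀: μ₀ = (μ_n·τ_n − τ_data·x̄)/τ₀ = (-6.8837·0.145925 − 0.136319·-7.7) / 0.009606 = 0.045152/0.009606 ≈ 4.7.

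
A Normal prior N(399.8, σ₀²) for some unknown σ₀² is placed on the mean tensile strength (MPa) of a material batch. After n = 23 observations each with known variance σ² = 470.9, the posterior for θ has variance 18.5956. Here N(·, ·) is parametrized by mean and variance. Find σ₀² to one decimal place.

For the Normal–Normal model with known σ², precisions add: τ_n = τ₀ + n/σ².
So 1/σ₀² = 1/18.5956 − 23/470.9 = 0.053776 − 0.048843 = 0.004933.
Hence σ₀² = 1/0.004933 ≈ 202.7.

σ₀² = 202.7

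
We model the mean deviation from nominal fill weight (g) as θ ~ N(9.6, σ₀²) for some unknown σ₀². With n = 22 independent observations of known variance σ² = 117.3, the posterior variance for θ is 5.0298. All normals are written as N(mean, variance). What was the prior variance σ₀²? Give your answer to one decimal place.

Posterior precision equals prior precision plus data precision: 1/σ_n² = 1/σ₀² + n/σ².
So 1/σ₀² = 1/5.0298 − 22/117.3 = 0.198815 − 0.187553 = 0.011262.
Hence σ₀² = 1/0.011262 ≈ 88.8.

σ₀² = 88.8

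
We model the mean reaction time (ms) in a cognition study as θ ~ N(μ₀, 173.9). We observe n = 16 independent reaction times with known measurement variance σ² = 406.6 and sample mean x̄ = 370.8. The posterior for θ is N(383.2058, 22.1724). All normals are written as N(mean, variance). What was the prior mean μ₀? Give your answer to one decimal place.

μ₀ = 468.1

With known observation variance, the Normal–Normal posterior has precision τ_n = τ₀ + n/σ² and mean μ_n = (τ₀μ₀ + (n/σ²)x̄)/τ_n.
Here τ₀ = 1/173.9 = 0.005750 and τ_data = 16/406.6 = 0.039351, so τ_n = 0.045101.
Rearranging for μ₀: μ₀ = (μ_n·τ_n − τ_data·x̄)/τ₀ = (383.2058·0.045101 − 0.039351·370.8) / 0.005750 = 2.691614/0.005750 ≈ 468.1.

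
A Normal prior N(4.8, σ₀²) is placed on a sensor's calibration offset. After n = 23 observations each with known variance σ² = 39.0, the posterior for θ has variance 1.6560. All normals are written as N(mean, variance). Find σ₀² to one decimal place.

σ₀² = 70.8

Posterior precision equals prior precision plus data precision: 1/σ_n² = 1/σ₀² + n/σ².
So 1/σ₀² = 1/1.6560 − 23/39.0 = 0.603865 − 0.589744 = 0.014121.
Hence σ₀² = 1/0.014121 ≈ 70.8.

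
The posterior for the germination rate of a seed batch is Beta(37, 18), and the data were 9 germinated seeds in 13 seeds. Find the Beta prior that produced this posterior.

Beta is conjugate to the binomial likelihood: posterior = Beta(α+s, β+f).
Subtract the data counts: 37−9=28, 18−4=14.

Beta(28, 14)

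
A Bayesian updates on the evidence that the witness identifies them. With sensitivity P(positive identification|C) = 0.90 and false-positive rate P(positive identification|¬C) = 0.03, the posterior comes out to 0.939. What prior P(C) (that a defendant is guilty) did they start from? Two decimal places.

Bayes' rule in odds form gives O(C|E) = O(C)·[P(E|C)/P(E|¬C)], hence O(C) = O(C|E)/LR.
Posterior odds = 0.939/(1−0.939) = 15.3934. LR = 0.90/0.03 = 30.0000.
Prior odds = 15.3934/30.0000 = 0.5131, so P(C) = 0.5131/(1+0.5131) ≈ 0.34.

P(C) = 0.34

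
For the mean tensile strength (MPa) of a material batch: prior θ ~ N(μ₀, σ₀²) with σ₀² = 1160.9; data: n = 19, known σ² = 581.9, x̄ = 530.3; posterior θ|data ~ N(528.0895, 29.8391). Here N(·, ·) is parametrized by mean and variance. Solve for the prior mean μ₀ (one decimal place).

The posterior mean is a precision-weighted average: μ_n = (τ₀μ₀ + τ_data·x̄)/(τ₀+τ_data), with τ₀=1/σ₀² and τ_data=n/σ².
Here τ₀ = 1/1160.9 = 0.000861 and τ_data = 19/581.9 = 0.032652, so τ_n = 0.033513.
Rearranging for μ₀: μ₀ = (μ_n·τ_n − τ_data·x̄)/τ₀ = (528.0895·0.033513 − 0.032652·530.3) / 0.000861 = 0.382508/0.000861 ≈ 444.3.

μ₀ = 444.3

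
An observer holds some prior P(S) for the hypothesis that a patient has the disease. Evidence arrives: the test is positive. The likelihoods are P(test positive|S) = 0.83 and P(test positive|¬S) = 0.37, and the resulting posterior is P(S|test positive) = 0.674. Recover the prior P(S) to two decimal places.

P(S) = 0.48

In odds form, posterior odds = prior odds × likelihood ratio, so prior odds = posterior odds ÷ LR.
Posterior odds = 0.674/(1−0.674) = 2.0675. LR = 0.83/0.37 = 2.2432.
Prior odds = 2.0675/2.2432 = 0.9217, so P(S) = 0.9217/(1+0.9217) ≈ 0.48.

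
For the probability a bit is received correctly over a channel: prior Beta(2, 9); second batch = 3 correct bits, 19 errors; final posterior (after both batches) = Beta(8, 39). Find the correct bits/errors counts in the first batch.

3 correct bits and 11 errors

Sequential conjugate updates are equivalent to a single update on the pooled data, so total successes = posterior α − prior α and total failures = posterior β − prior β.
Total across both batches: 8−2=6 correct bits, 39−9=30 errors.
Subtract the second batch: 6−3=3 correct bits and 30−19=11 errors.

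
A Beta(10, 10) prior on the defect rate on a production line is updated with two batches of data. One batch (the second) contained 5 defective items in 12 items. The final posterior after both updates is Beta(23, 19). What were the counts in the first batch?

Because Beta–binomial updating is additive in the counts, the combined data contributed (α_post−α_prior, β_post−β_prior) successes and failures.
Total across both batches: 23−10=13 defective items, 19−10=9 good items.
Subtract the second batch: 13−5=8 defective items and 9−7=2 good items.

8 defective items and 2 good items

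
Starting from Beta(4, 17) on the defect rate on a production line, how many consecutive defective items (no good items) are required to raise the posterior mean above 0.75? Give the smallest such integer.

After k defective items and 0 good items the posterior is Beta(4+k, 17), with mean (4+k)/(4+17+k).
Set (4+k)/(21+k) > 0.75 and solve: k > (0.75·21 − 4)/(1 − 0.75) = 47.000.
The smallest integer exceeding 47.000 is 48.

k = 48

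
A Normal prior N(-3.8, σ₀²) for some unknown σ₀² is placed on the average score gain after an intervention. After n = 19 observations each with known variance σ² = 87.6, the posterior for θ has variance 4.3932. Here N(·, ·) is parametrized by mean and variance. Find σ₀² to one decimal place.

For the Normal–Normal model with known σ², precisions add: τ_n = τ₀ + n/σ².
So 1/σ₀² = 1/4.3932 − 19/87.6 = 0.227625 − 0.216895 = 0.010730.
Hence σ₀² = 1/0.010730 ≈ 93.2.

σ₀² = 93.2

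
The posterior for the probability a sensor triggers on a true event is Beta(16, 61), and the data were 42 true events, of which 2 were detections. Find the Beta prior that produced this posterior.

Beta(14, 21)

Under Beta–binomial conjugacy the posterior parameters are (a+s, b+f).
Subtract the data counts: 16−2=14, 61−40=21.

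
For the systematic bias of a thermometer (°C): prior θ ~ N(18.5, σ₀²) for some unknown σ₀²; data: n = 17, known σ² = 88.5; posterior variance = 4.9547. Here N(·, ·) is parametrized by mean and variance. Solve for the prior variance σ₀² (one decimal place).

Posterior precision equals prior precision plus data precision: 1/σ_n² = 1/σ₀² + n/σ².
So 1/σ₀² = 1/4.9547 − 17/88.5 = 0.201829 − 0.192090 = 0.009739.
Hence σ₀² = 1/0.009739 ≈ 102.7.

σ₀² = 102.7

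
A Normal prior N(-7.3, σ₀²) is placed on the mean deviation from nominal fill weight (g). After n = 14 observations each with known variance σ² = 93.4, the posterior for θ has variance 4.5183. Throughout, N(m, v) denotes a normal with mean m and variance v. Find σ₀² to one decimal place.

For the Normal–Normal model with known σ², precisions add: τ_n = τ₀ + n/σ².
So 1/σ₀² = 1/4.5183 − 14/93.4 = 0.221322 − 0.149893 = 0.071429.
Hence σ₀² = 1/0.071429 ≈ 14.0.

σ₀² = 14.0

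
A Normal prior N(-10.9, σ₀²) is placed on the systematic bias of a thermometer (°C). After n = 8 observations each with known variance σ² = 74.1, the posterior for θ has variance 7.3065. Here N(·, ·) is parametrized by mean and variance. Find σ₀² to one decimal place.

For the Normal–Normal model with known σ², precisions add: τ_n = τ₀ + n/σ².
So 1/σ₀² = 1/7.3065 − 8/74.1 = 0.136864 − 0.107962 = 0.028902.
Hence σ₀² = 1/0.028902 ≈ 34.6.

σ₀² = 34.6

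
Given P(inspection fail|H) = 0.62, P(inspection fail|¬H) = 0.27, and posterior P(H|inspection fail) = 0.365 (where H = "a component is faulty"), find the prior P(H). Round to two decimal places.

In odds form, posterior odds = prior odds × likelihood ratio, so prior odds = posterior odds ÷ LR.
Posterior odds = 0.365/(1−0.365) = 0.5748. LR = 0.62/0.27 = 2.2963.
Prior odds = 0.5748/2.2963 = 0.2503, so P(H) = 0.2503/(1+0.2503) ≈ 0.20.

P(H) = 0.20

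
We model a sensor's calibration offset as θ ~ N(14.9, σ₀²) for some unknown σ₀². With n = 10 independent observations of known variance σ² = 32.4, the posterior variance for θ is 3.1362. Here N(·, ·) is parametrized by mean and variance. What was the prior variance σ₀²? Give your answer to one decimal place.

σ₀² = 97.9

For the Normal–Normal model with known σ², precisions add: τ_n = τ₀ + n/σ².
So 1/σ₀² = 1/3.1362 − 10/32.4 = 0.318857 − 0.308642 = 0.010215.
Hence σ₀² = 1/0.010215 ≈ 97.9.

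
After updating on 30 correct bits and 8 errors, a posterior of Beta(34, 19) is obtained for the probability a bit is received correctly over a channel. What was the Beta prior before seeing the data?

Beta(4, 11)

Under Beta–binomial conjugacy the posterior parameters are (α+s, β+f).
So α = 34 − 30 = 4 and β = 19 − 8 = 11.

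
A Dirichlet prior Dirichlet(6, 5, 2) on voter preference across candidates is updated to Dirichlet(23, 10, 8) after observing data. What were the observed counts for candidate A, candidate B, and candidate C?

For a Dirichlet(α) prior with multinomial counts c, the posterior is Dirichlet(α + c) componentwise.
Counts are posterior − prior componentwise: 23−6=17, 10−5=5, 8−2=6.

counts (17, 5, 6)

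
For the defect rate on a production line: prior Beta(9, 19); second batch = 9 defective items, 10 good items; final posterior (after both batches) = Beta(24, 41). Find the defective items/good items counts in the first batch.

Sequential conjugate updates are equivalent to a single update on the pooled data, so total successes = posterior α − prior α and total failures = posterior β − prior β.
Total across both batches: 24−9=15 defective items, 41−19=22 good items.
Subtract the second batch: 15−9=6 defective items and 22−10=12 good items.

6 defective items and 12 good items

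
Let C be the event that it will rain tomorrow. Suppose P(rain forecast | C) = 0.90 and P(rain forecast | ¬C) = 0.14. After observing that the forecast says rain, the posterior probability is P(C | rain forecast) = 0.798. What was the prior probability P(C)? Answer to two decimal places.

In odds form, posterior odds = prior odds × likelihood ratio, so prior odds = posterior odds ÷ LR.
Posterior odds = 0.798/(1−0.798) = 3.9505. LR = 0.90/0.14 = 6.4286.
Prior odds = 3.9505/6.4286 = 0.6145, so P(C) = 0.6145/(1+0.6145) ≈ 0.38.

P(C) = 0.38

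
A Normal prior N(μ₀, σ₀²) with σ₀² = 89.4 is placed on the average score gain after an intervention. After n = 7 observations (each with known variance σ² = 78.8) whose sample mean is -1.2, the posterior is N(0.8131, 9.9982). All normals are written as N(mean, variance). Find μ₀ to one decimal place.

μ₀ = 16.8

With known observation variance, the Normal–Normal posterior has precision τ_n = τ₀ + n/σ² and mean μ_n = (τ₀μ₀ + (n/σ²)x̄)/τ_n.
Here τ₀ = 1/89.4 = 0.011186 and τ_data = 7/78.8 = 0.088832, so τ_n = 0.100018.
Rearranging for μ₀: μ₀ = (μ_n·τ_n − τ_data·x̄)/τ₀ = (0.8131·0.100018 − 0.088832·-1.2) / 0.011186 = 0.187923/0.011186 ≈ 16.8.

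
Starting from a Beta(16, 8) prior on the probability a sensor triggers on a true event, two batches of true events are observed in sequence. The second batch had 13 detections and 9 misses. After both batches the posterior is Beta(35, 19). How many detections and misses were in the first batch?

Because Beta–binomial updating is additive in the counts, the combined data contributed (α_post−α_prior, β_post−β_prior) successes and failures.
Total across both batches: 35−16=19 detections, 19−8=11 misses.
Subtract the second batch: 19−13=6 detections and 11−9=2 misses.

6 detections and 2 misses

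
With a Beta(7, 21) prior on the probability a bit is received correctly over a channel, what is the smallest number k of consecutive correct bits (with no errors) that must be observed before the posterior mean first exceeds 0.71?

k = 45

After k correct bits and 0 errors the posterior is Beta(7+k, 21), with mean (7+k)/(7+21+k).
Set (7+k)/(28+k) > 0.71 and solve: k > (0.71·28 − 7)/(1 − 0.71) = 44.414.
The smallest integer exceeding 44.414 is 45, and checking k=45: (52)/(73) = 0.7123 > 0.71.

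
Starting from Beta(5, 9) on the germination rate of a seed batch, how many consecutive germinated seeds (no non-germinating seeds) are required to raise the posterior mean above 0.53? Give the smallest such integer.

k = 6

After k germinated seeds and 0 non-germinating seeds the posterior is Beta(5+k, 9), with mean (5+k)/(5+9+k).
Set (5+k)/(14+k) > 0.53 and solve: k > (0.53·14 − 5)/(1 − 0.53) = 5.149.
The smallest integer exceeding 5.149 is 6.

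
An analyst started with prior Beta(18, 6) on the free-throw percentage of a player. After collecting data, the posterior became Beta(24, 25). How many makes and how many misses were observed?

6 makes and 19 misses

Under Beta–binomial conjugacy the posterior parameters are (α+s, β+f).
So s = 24 − 18 = 6 and f = 25 − 6 = 19.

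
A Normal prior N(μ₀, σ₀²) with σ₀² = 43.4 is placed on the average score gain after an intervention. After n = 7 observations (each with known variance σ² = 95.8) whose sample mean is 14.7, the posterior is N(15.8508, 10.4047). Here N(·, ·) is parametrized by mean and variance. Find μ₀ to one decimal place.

The posterior mean is a precision-weighted average: μ_n = (τ₀μ₀ + τ_data·x̄)/(τ₀+τ_data), with τ₀=1/σ₀² and τ_data=n/σ².
Here τ₀ = 1/43.4 = 0.023041 and τ_data = 7/95.8 = 0.073069, so τ_n = 0.096110.
Rearranging for μ₀: μ₀ = (μ_n·τ_n − τ_data·x̄)/τ₀ = (15.8508·0.096110 − 0.073069·14.7) / 0.023041 = 0.449306/0.023041 ≈ 19.5.

μ₀ = 19.5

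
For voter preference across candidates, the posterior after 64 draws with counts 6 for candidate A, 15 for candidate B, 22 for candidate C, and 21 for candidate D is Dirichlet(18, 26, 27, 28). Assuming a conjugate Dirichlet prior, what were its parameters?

Dirichlet(12, 11, 5, 7)

For a Dirichlet(α) prior with multinomial counts c, the posterior is Dirichlet(α + c) componentwise.
Subtract each count from the matching posterior parameter: 18−6=12, 26−15=11, 27−22=5, 28−21=7.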